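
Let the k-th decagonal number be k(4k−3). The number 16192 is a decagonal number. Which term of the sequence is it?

Set n(4n−3) = 16192, giving 4n² − 3n − 16192 = 0.
The discriminant is 9 + 16·16192 = 259081, and √259081 = 509.
So n = (3 + 509) / 8 = 512/8 = 64.

64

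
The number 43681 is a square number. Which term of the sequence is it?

We need n² = 43681, so n = √43681 = 209.

209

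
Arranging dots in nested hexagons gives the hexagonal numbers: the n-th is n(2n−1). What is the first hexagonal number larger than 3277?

3321

Solve n(2n−1) > 3277 for integer n.
The largest n with value ≤ 3277 is 40 (since 3160 ≤ 3277 < 3321), so the first above is n = 41, value 3321.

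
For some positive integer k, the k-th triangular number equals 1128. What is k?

Set n(n+1)/2 = 1128, giving n² + n − 2256 = 0.
The discriminant is 1 + 8·1128 = 9025, and √9025 = 95.
So n = (-1 + 95) / 2 = 94/2 = 47.

47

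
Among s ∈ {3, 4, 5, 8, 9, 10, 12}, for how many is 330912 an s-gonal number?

s = 3: P(3, 813) = 330891 and P(3, 814) = 331705; 330912 is not s-gonal.
s = 4: P(4, 575) = 330625 and P(4, 576) = 331776; 330912 is not s-gonal.
s = 5: P(5, 469) = 329707 and P(5, 470) = 331115; 330912 is not s-gonal.
s = 8: P(8, 332) = 330008 and P(8, 333) = 332001; 330912 is not s-gonal.
s = 9: P(9, 307) = 329104 and P(9, 308) = 331254; 330912 is not s-gonal.
s = 10: P(10, 288) = 330912. ✓
s = 12: P(12, 257) = 329217 and P(12, 258) = 331788; 330912 is not s-gonal.
Hits: s ∈ {10} → 1.

1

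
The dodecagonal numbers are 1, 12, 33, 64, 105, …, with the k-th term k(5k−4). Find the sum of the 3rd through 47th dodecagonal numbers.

Σ i(5i−4) = 5Σi² − 4Σi over i = 3..47.
Σi = 1128 − 3 = 1125 and Σi² = 35720 − 5 = 35715.
5·35715 − 4·1125 = 174075.

174075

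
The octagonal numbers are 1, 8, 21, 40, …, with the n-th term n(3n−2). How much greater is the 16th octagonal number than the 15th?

Consecutive octagonal numbers differ by 6n − 5: here 6·16 − 5 = 91.

91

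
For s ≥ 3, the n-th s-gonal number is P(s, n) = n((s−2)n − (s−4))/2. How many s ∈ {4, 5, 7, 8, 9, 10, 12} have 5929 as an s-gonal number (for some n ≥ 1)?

2

s = 4: P(4, 77) = 5929. ✓
s = 5: P(5, 63) = 5922 and P(5, 64) = 6112; 5929 is not s-gonal.
s = 7: P(7, 49) = 5929. ✓
s = 8: P(8, 44) = 5720 and P(8, 45) = 5985; 5929 is not s-gonal.
s = 9: P(9, 41) = 5781 and P(9, 42) = 6069; 5929 is not s-gonal.
s = 10: P(10, 38) = 5662 and P(10, 39) = 5967; 5929 is not s-gonal.
s = 12: P(12, 34) = 5644 and P(12, 35) = 5985; 5929 is not s-gonal.
Hits: s ∈ {4, 7} → 2.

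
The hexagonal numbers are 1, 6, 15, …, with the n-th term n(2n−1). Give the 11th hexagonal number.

The 11th hexagonal number is n(2n−1) with n = 11.
11·(2·11 − 1) = 11·21 = 231.

231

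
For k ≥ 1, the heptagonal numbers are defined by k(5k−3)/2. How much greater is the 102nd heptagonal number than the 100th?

1007

102·(5·102 − 3)/2 = 25857 and 100·(5·100 − 3)/2 = 24850.
Difference: 25857 − 24850 = 1007.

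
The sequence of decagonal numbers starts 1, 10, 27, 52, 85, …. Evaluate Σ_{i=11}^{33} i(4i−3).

47058

Σ i(4i−3) = 4Σi² − 3Σi over i = 11..33.
Σi = 561 − 55 = 506 and Σi² = 12529 − 385 = 12144.
4·12144 − 3·506 = 47058.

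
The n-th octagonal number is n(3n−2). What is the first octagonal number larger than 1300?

1408

Solve n(3n−2) > 1300 for integer n.
The largest n with value ≤ 1300 is 21 (since 1281 ≤ 1300 < 1408), so the first above is n = 22, value 1408.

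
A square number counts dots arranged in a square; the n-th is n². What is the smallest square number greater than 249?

Solve n² > 249 for integer n.
The largest n with value ≤ 249 is 15 (since 225 ≤ 249 < 256), so the first above is n = 16, value 256.

256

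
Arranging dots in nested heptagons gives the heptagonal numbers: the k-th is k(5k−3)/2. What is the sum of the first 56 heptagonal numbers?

Σ i(5i−3)/2 = (5Σi² − 3Σi) / 2 over i = 1..56.
Σi = 1596 and Σi² = 60116.
(5·60116 − 3·1596) / 2 = 295792/2 = 147896.

147896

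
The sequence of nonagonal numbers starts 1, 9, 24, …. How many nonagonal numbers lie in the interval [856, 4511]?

The n-th nonagonal number is n(7n−5)/2.
Smallest index with value ≥ 856: n = 16 (giving 856).
Largest index with value ≤ 4511: n = 36 (giving 4446).
Indices 16 through 36: 21 terms.

21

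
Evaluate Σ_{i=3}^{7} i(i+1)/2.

Σ i(i+1)/2 = (Σi² + Σi) / 2 over i = 3..7.
Σi = 28 − 3 = 25 and Σi² = 140 − 5 = 135.
(1·135 + 1·25) / 2 = 160/2 = 80.

80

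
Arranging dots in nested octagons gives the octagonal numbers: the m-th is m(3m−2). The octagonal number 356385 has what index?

345

Set n(3n−2) = 356385, giving 3n² − 2n − 356385 = 0.
The discriminant is 4 + 12·356385 = 4276624, and √4276624 = 2068.
So n = (2 + 2068) / 6 = 2070/6 = 345.
Check: 345·(3·345 − 2) = 356385. ✓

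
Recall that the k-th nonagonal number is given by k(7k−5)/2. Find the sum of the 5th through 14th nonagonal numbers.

Σ i(7i−5)/2 = (7Σi² − 5Σi) / 2 over i = 5..14.
Σi = 105 − 10 = 95 and Σi² = 1015 − 30 = 985.
(7·985 − 5·95) / 2 = 6420/2 = 3210.

3210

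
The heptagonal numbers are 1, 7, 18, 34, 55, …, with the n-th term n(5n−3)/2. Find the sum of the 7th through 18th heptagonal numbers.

4820

Σ i(5i−3)/2 = (5Σi² − 3Σi) / 2 over i = 7..18.
Σi = 171 − 21 = 150 and Σi² = 2109 − 91 = 2018.
(5·2018 − 3·150) / 2 = 9640/2 = 4820.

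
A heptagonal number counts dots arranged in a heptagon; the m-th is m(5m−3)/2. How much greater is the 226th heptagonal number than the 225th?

Consecutive heptagonal numbers differ by 5n − 4: here 5·226 − 4 = 1126.

1126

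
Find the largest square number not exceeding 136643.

Solve n² ≤ 136643 for integer n.
n = 369 gives 136161 ≤ 136643, while n = 370 gives 136900 > 136643; so the answer is 136161.

136161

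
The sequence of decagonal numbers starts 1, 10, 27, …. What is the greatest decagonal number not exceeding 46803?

46332

Solve n(4n−3) ≤ 46803 for integer n.
n = 108 gives 46332 ≤ 46803, while n = 109 gives 47197 > 46803; so the answer is 46332.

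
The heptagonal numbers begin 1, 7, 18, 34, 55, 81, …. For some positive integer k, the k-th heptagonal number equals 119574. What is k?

Set n(5n−3)/2 = 119574, giving 5n² − 3n − 239148 = 0.
The discriminant is 9 + 40·119574 = 4782969, and √4782969 = 2187.
So n = (3 + 2187) / 10 = 2190/10 = 219.
Check: 219·(5·219 − 3)/2 = 119574. ✓

219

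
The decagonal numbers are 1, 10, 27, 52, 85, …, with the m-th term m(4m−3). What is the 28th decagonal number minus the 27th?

Consecutive decagonal numbers differ by 8n − 7: here 8·28 − 7 = 217.

217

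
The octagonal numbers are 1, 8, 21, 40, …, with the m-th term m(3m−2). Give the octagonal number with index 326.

318176

326·(3·326 − 2) = 326·976 = 318176.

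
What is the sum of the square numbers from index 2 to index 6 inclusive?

90

Σ_{i=2}^{6} i² = 91 − 1 = 90.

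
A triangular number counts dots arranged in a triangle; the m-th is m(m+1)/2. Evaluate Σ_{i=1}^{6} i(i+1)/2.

56

Σ i(i+1)/2 = (Σi² + Σi) / 2 over i = 1..6.
Σi = 21 and Σi² = 91.
(1·91 + 1·21) / 2 = 112/2 = 56.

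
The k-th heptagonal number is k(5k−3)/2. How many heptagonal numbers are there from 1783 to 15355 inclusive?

The n-th heptagonal number is n(5n−3)/2.
Smallest index with value ≥ 1783: n = 28 (giving 1918).
Largest index with value ≤ 15355: n = 78 (giving 15093).
Indices 28 through 78: 51 terms.

51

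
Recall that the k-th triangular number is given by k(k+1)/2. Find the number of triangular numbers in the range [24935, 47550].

The n-th triangular number is n(n+1)/2.
Smallest index with value ≥ 24935: n = 223 (giving 24976).
Largest index with value ≤ 47550: n = 307 (giving 47278).
Indices 223 through 307: 85 terms.

85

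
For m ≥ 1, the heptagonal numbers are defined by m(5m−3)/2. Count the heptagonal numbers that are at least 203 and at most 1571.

16

The n-th heptagonal number is n(5n−3)/2.
Smallest index with value ≥ 203: n = 10 (giving 235).
Largest index with value ≤ 1571: n = 25 (giving 1525).
Indices 10 through 25: 16 terms.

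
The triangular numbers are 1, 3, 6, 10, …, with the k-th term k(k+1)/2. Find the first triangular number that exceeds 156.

Solve n(n+1)/2 > 156 for integer n.
The largest n with value ≤ 156 is 17 (since 153 ≤ 156 < 171), so the first above is n = 18, value 171.

171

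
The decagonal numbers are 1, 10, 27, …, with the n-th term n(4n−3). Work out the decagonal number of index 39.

5967

39·(4·39 − 3) = 39·153 = 5967.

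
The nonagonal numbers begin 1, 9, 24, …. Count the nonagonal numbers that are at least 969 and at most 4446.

20

The n-th nonagonal number is n(7n−5)/2.
Smallest index with value ≥ 969: n = 17 (giving 969).
Largest index with value ≤ 4446: n = 36 (giving 4446).
Indices 17 through 36: 20 terms.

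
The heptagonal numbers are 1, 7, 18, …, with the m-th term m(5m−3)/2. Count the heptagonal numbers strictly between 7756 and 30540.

54

The n-th heptagonal number is n(5n−3)/2.
Smallest index with value > 7756: n = 57 (giving 8037).
Largest index with value < 30540: n = 110 (giving 30085).
Indices 57 through 110: 54 terms.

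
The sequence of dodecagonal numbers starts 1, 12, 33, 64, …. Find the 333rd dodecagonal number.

333·(5·333 − 4) = 333·1661 = 553113.

553113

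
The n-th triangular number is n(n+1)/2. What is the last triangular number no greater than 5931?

5886

Solve n(n+1)/2 ≤ 5931 for integer n.
n = 108 gives 5886 ≤ 5931, while n = 109 gives 5995 > 5931; so the answer is 5886.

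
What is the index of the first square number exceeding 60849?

247

Solve n² > 60849 for integer n.
The largest n with value ≤ 60849 is 246 (since 60516 ≤ 60849 < 61009), so the first above is n = 247, value 61009.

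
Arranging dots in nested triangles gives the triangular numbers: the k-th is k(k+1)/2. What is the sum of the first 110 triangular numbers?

227920

Σ i(i+1)/2 = (Σi² + Σi) / 2 over i = 1..110.
Σi = 6105 and Σi² = 449735.
(1·449735 + 1·6105) / 2 = 455840/2 = 227920.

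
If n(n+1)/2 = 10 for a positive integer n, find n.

4

Set n(n+1)/2 = 10, giving n² + n − 20 = 0.
The discriminant is 1 + 8·10 = 81, and √81 = 9.
So n = (-1 + 9) / 2 = 8/2 = 4.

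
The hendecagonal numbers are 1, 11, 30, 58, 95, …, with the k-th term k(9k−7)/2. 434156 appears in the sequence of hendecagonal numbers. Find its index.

Set n(9n−7)/2 = 434156, giving 9n² − 7n − 868312 = 0.
The discriminant is 49 + 72·434156 = 31259281, and √31259281 = 5591.
So n = (7 + 5591) / 18 = 5598/18 = 311.
Check: 311·(9·311 − 7)/2 = 434156. ✓

311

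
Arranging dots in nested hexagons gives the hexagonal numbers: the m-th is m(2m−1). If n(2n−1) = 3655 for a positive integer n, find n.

Set n(2n−1) = 3655, giving 2n² − n − 3655 = 0.
The discriminant is 1 + 8·3655 = 29241, and √29241 = 171.
So n = (1 + 171) / 4 = 172/4 = 43.
Check: 43·(2·43 − 1) = 3655. ✓

43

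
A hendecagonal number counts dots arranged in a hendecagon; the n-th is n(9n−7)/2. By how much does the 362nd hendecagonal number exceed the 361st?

Consecutive hendecagonal numbers differ by 9n − 8: here 9·362 − 8 = 3250.

3250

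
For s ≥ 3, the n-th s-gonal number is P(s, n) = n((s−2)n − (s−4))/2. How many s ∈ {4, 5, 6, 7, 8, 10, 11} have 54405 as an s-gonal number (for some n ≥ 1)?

s = 4: P(4, 233) = 54289 and P(4, 234) = 54756; 54405 is not s-gonal.
s = 5: P(5, 190) = 54055 and P(5, 191) = 54626; 54405 is not s-gonal.
s = 6: P(6, 165) = 54285 and P(6, 166) = 54946; 54405 is not s-gonal.
s = 7: P(7, 147) = 53802 and P(7, 148) = 54538; 54405 is not s-gonal.
s = 8: P(8, 135) = 54405. ✓
s = 10: P(10, 117) = 54405. ✓
s = 11: P(11, 110) = 54065 and P(11, 111) = 55056; 54405 is not s-gonal.
Hits: s ∈ {8, 10} → 2.

2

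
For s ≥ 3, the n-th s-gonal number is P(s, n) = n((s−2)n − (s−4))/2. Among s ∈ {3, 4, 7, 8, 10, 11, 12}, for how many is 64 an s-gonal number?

s = 3: P(3, 10) = 55 and P(3, 11) = 66; 64 is not s-gonal.
s = 4: P(4, 8) = 64. ✓
s = 7: P(7, 5) = 55 and P(7, 6) = 81; 64 is not s-gonal.
s = 8: P(8, 4) = 40 and P(8, 5) = 65; 64 is not s-gonal.
s = 10: P(10, 4) = 52 and P(10, 5) = 85; 64 is not s-gonal.
s = 11: P(11, 4) = 58 and P(11, 5) = 95; 64 is not s-gonal.
s = 12: P(12, 4) = 64. ✓
Hits: s ∈ {4, 12} → 2.

2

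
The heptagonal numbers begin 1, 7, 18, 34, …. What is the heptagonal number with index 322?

258727

322·(5·322 − 3)/2 = 322·1607/2 = 258727.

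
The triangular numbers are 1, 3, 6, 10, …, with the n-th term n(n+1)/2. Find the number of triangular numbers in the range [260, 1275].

28

The n-th triangular number is n(n+1)/2.
Smallest index with value ≥ 260: n = 23 (giving 276).
Largest index with value ≤ 1275: n = 50 (giving 1275).
Indices 23 through 50: 28 terms.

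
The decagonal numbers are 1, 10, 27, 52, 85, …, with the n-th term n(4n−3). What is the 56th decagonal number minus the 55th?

441

Consecutive decagonal numbers differ by 8n − 7: here 8·56 − 7 = 441.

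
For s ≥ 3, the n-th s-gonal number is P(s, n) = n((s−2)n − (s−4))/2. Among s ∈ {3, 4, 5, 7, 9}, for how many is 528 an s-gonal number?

s = 3: P(3, 32) = 528. ✓
s = 4: P(4, 22) = 484 and P(4, 23) = 529; 528 is not s-gonal.
s = 5: P(5, 18) = 477 and P(5, 19) = 532; 528 is not s-gonal.
s = 7: P(7, 14) = 469 and P(7, 15) = 540; 528 is not s-gonal.
s = 9: P(9, 12) = 474 and P(9, 13) = 559; 528 is not s-gonal.
Hits: s ∈ {3} → 1.

1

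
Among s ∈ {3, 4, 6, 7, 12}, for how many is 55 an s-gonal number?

s = 3: P(3, 10) = 55. ✓
s = 4: P(4, 7) = 49 and P(4, 8) = 64; 55 is not s-gonal.
s = 6: P(6, 5) = 45 and P(6, 6) = 66; 55 is not s-gonal.
s = 7: P(7, 5) = 55. ✓
s = 12: P(12, 3) = 33 and P(12, 4) = 64; 55 is not s-gonal.
Hits: s ∈ {3, 7} → 2.

2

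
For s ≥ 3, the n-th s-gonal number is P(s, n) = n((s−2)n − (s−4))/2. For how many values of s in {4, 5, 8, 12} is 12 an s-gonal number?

2

s = 4: P(4, 3) = 9 and P(4, 4) = 16; 12 is not s-gonal.
s = 5: P(5, 3) = 12. ✓
s = 8: P(8, 2) = 8 and P(8, 3) = 21; 12 is not s-gonal.
s = 12: P(12, 2) = 12. ✓
Hits: s ∈ {5, 12} → 2.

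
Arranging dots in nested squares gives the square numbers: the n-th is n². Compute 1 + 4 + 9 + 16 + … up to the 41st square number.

Σ_{i=1}^{41} i² = 41·42·83/6 = 23821.

23821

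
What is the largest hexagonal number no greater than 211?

Solve n(2n−1) ≤ 211 for integer n.
n = 10 gives 190 ≤ 211, while n = 11 gives 231 > 211; so the answer is 190.

190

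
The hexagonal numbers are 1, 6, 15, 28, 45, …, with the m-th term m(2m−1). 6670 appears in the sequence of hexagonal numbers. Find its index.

58

Set n(2n−1) = 6670, giving 2n² − n − 6670 = 0.
So n = (1 + 231) / 4 = 232/4 = 58.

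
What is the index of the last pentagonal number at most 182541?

Solve n(3n−1)/2 ≤ 182541 for integer n.
n = 349 gives 182527 ≤ 182541, while n = 350 gives 183575 > 182541; so the answer is index 349.

349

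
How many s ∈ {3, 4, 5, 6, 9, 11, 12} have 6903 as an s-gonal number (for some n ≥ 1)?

2

s = 3: P(3, 117) = 6903. ✓
s = 4: P(4, 83) = 6889 and P(4, 84) = 7056; 6903 is not s-gonal.
s = 5: P(5, 68) = 6902 and P(5, 69) = 7107; 6903 is not s-gonal.
s = 6: P(6, 59) = 6903. ✓
s = 9: P(9, 44) = 6666 and P(9, 45) = 6975; 6903 is not s-gonal.
s = 11: P(11, 39) = 6708 and P(11, 40) = 7060; 6903 is not s-gonal.
s = 12: P(12, 37) = 6697 and P(12, 38) = 7068; 6903 is not s-gonal.
Hits: s ∈ {3, 6} → 2.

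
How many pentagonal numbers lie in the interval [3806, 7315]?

20

The n-th pentagonal number is n(3n−1)/2.
Smallest index with value ≥ 3806: n = 51 (giving 3876).
Largest index with value ≤ 7315: n = 70 (giving 7315).
Indices 51 through 70: 20 terms.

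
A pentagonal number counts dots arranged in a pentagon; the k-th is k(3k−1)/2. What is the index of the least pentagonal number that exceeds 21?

4

Solve n(3n−1)/2 > 21 for integer n.
The largest n with value ≤ 21 is 3 (since 12 ≤ 21 < 22), so the first above is n = 4, value 22.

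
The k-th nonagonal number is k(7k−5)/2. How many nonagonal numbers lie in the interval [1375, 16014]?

The n-th nonagonal number is n(7n−5)/2.
Smallest index with value ≥ 1375: n = 21 (giving 1491).
Largest index with value ≤ 16014: n = 68 (giving 16014).
Indices 21 through 68: 48 terms.

48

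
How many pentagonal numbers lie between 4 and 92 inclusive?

7

The n-th pentagonal number is n(3n−1)/2.
Smallest index with value ≥ 4: n = 2 (giving 5).
Largest index with value ≤ 92: n = 8 (giving 92).
Indices 2 through 8: 7 terms.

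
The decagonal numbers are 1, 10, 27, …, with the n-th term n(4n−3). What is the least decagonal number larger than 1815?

1870

Solve n(4n−3) > 1815 for integer n.
The largest n with value ≤ 1815 is 21 (since 1701 ≤ 1815 < 1870), so the first above is n = 22, value 1870.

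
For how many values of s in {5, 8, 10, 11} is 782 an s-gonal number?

1

s = 5: P(5, 23) = 782. ✓
s = 8: P(8, 16) = 736 and P(8, 17) = 833; 782 is not s-gonal.
s = 10: P(10, 14) = 742 and P(10, 15) = 855; 782 is not s-gonal.
s = 11: P(11, 13) = 715 and P(11, 14) = 833; 782 is not s-gonal.
Hits: s ∈ {5} → 1.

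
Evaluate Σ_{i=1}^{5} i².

Σ_{i=1}^{5} i² = 5·6·11/6 = 55.

55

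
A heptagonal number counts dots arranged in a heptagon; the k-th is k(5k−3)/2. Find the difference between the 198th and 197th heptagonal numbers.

986

Consecutive heptagonal numbers differ by 5n − 4: here 5·198 − 4 = 986.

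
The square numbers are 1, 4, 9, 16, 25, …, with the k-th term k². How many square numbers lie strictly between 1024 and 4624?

The n-th square number is n².
Smallest index with value > 1024: n = 33 (giving 1089).
Largest index with value < 4624: n = 67 (giving 4489).
Indices 33 through 67: 35 terms.

35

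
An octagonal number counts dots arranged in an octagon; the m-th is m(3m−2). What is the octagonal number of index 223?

148741

The 223rd octagonal number is n(3n−2) with n = 223.
223·(3·223 − 2) = 223·667 = 148741.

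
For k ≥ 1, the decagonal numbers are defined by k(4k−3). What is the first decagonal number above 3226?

Solve n(4n−3) > 3226 for integer n.
The largest n with value ≤ 3226 is 28 (since 3052 ≤ 3226 < 3277), so the first above is n = 29, value 3277.

3277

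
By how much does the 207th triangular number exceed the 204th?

207·208/2 = 21528 and 204·205/2 = 20910.
Difference: 21528 − 20910 = 618.

618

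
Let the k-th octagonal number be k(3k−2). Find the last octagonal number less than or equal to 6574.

Solve n(3n−2) ≤ 6574 for integer n.
n = 47 gives 6533 ≤ 6574, while n = 48 gives 6816 > 6574; so the answer is 6533.

6533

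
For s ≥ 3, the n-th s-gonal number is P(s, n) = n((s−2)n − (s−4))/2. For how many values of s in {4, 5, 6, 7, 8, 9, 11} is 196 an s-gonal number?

2

s = 4: P(4, 14) = 196. ✓
s = 5: P(5, 11) = 176 and P(5, 12) = 210; 196 is not s-gonal.
s = 6: P(6, 10) = 190 and P(6, 11) = 231; 196 is not s-gonal.
s = 7: P(7, 9) = 189 and P(7, 10) = 235; 196 is not s-gonal.
s = 8: P(8, 8) = 176 and P(8, 9) = 225; 196 is not s-gonal.
s = 9: P(9, 7) = 154 and P(9, 8) = 204; 196 is not s-gonal.
s = 11: P(11, 7) = 196. ✓
Hits: s ∈ {4, 11} → 2.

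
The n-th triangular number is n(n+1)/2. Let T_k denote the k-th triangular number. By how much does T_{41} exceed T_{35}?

41·42/2 = 861 and 35·36/2 = 630.
Difference: 861 − 630 = 231.

231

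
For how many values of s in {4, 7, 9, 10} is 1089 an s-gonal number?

2

s = 4: P(4, 33) = 1089. ✓
s = 7: P(7, 21) = 1071 and P(7, 22) = 1177; 1089 is not s-gonal.
s = 9: P(9, 18) = 1089. ✓
s = 10: P(10, 16) = 976 and P(10, 17) = 1105; 1089 is not s-gonal.
Hits: s ∈ {4, 9} → 2.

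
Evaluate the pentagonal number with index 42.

2625

The 42nd pentagonal number is n(3n−1)/2 with n = 42.
42·(3·42 − 1)/2 = 42·125/2 = 2625.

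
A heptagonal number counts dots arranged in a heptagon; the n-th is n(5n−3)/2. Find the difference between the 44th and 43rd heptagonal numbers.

216

Consecutive heptagonal numbers differ by 5n − 4: here 5·44 − 4 = 216.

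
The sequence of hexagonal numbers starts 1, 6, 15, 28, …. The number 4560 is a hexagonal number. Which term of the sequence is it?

Set n(2n−1) = 4560, giving 2n² − n − 4560 = 0.
The discriminant is 1 + 8·4560 = 36481, and √36481 = 191.
So n = (1 + 191) / 4 = 192/4 = 48.
Check: 48·(2·48 − 1) = 4560. ✓

48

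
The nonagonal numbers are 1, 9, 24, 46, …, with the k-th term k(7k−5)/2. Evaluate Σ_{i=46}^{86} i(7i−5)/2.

638411

Σ i(7i−5)/2 = (7Σi² − 5Σi) / 2 over i = 46..86.
Σi = 3741 − 1035 = 2706 and Σi² = 215731 − 31395 = 184336.
(7·184336 − 5·2706) / 2 = 1276822/2 = 638411.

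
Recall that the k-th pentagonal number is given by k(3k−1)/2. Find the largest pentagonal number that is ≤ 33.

Solve n(3n−1)/2 ≤ 33 for integer n.
n = 4 gives 22 ≤ 33, while n = 5 gives 35 > 33; so the answer is 22.

22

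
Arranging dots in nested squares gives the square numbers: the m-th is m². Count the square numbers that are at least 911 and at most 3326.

27

The n-th square number is n².
Smallest index with value ≥ 911: n = 31 (giving 961).
Largest index with value ≤ 3326: n = 57 (giving 3249).
Indices 31 through 57: 27 terms.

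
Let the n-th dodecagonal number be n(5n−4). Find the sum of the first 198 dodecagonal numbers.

Σ i(5i−4) = 5Σi² − 4Σi over i = 1..198.
Σi = 19701 and Σi² = 2607099.
5·2607099 − 4·19701 = 12956691.

12956691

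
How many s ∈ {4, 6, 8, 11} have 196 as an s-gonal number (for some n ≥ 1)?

s = 4: P(4, 14) = 196. ✓
s = 6: P(6, 10) = 190 and P(6, 11) = 231; 196 is not s-gonal.
s = 8: P(8, 8) = 176 and P(8, 9) = 225; 196 is not s-gonal.
s = 11: P(11, 7) = 196. ✓
Hits: s ∈ {4, 11} → 2.

2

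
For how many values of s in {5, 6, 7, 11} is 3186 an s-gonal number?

s = 5: P(5, 46) = 3151 and P(5, 47) = 3290; 3186 is not s-gonal.
s = 6: P(6, 40) = 3160 and P(6, 41) = 3321; 3186 is not s-gonal.
s = 7: P(7, 36) = 3186. ✓
s = 11: P(11, 27) = 3186. ✓
Hits: s ∈ {7, 11} → 2.

2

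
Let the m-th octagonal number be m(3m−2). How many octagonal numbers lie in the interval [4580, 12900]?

The n-th octagonal number is n(3n−2).
Smallest index with value ≥ 4580: n = 40 (giving 4720).
Largest index with value ≤ 12900: n = 65 (giving 12545).
Indices 40 through 65: 26 terms.

26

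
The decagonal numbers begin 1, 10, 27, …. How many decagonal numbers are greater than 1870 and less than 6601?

The n-th decagonal number is n(4n−3).
Smallest index with value > 1870: n = 23 (giving 2047).
Largest index with value < 6601: n = 40 (giving 6280).
Indices 23 through 40: 18 terms.

18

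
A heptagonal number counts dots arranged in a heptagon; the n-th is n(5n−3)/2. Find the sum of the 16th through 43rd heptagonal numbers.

64246

Σ i(5i−3)/2 = (5Σi² − 3Σi) / 2 over i = 16..43.
Σi = 946 − 120 = 826 and Σi² = 27434 − 1240 = 26194.
(5·26194 − 3·826) / 2 = 128492/2 = 64246.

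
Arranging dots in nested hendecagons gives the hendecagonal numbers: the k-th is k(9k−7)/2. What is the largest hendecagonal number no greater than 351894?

351820

Solve n(9n−7)/2 ≤ 351894 for integer n.
n = 280 gives 351820 ≤ 351894, while n = 281 gives 354341 > 351894; so the answer is 351820.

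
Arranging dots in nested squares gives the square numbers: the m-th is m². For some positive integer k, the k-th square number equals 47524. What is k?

We need n² = 47524, so n = √47524 = 218.
Check: 218² = 47524. ✓

218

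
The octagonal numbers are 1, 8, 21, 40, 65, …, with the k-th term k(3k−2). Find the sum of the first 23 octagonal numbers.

Σ i(3i−2) = 3Σi² − 2Σi over i = 1..23.
Σi = 276 and Σi² = 4324.
3·4324 − 2·276 = 12420.

12420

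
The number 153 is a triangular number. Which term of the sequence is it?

Set n(n+1)/2 = 153, giving n² + n − 306 = 0.
So n = (-1 + 35) / 2 = 34/2 = 17.

17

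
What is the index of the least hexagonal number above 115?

8

Solve n(2n−1) > 115 for integer n.
The largest n with value ≤ 115 is 7 (since 91 ≤ 115 < 120), so the first above is n = 8, value 120.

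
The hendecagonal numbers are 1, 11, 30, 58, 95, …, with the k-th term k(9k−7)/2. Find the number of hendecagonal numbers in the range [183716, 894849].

The n-th hendecagonal number is n(9n−7)/2.
Smallest index with value ≥ 183716: n = 203 (giving 184730).
Largest index with value ≤ 894849: n = 446 (giving 893561).
Indices 203 through 446: 244 terms.

244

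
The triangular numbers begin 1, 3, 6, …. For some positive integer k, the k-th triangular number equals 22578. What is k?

212

Set n(n+1)/2 = 22578, giving n² + n − 45156 = 0.
The discriminant is 1 + 8·22578 = 180625, and √180625 = 425.
So n = (-1 + 425) / 2 = 424/2 = 212.
Check: 212·213/2 = 22578. ✓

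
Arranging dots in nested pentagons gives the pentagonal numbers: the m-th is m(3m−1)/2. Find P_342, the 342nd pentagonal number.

175275

The 342nd pentagonal number is n(3n−1)/2 with n = 342.
342·(3·342 − 1)/2 = 342·1025/2 = 175275.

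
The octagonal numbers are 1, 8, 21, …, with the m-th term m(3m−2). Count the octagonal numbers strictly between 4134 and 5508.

6

The n-th octagonal number is n(3n−2).
Smallest index with value > 4134: n = 38 (giving 4256).
Largest index with value < 5508: n = 43 (giving 5461).
Indices 38 through 43: 6 terms.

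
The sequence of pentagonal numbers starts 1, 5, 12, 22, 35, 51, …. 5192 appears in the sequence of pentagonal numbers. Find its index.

Set n(3n−1)/2 = 5192, giving 3n² − n − 10384 = 0.
The discriminant is 1 + 24·5192 = 124609, and √124609 = 353.
So n = (1 + 353) / 6 = 354/6 = 59.
Check: 59·(3·59 − 1)/2 = 5192. ✓

59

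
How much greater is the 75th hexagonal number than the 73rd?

75·(2·75 − 1) = 11175 and 73·(2·73 − 1) = 10585.
Difference: 11175 − 10585 = 590.

590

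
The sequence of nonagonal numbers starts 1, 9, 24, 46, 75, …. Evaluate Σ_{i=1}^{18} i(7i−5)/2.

Σ i(7i−5)/2 = (7Σi² − 5Σi) / 2 over i = 1..18.
Σi = 171 and Σi² = 2109.
(7·2109 − 5·171) / 2 = 13908/2 = 6954.

6954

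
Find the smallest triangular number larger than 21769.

21945

Solve n(n+1)/2 > 21769 for integer n.
The largest n with value ≤ 21769 is 208 (since 21736 ≤ 21769 < 21945), so the first above is n = 209, value 21945.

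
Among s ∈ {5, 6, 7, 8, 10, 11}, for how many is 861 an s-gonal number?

1

s = 5: P(5, 24) = 852 and P(5, 25) = 925; 861 is not s-gonal.
s = 6: P(6, 21) = 861. ✓
s = 7: P(7, 18) = 783 and P(7, 19) = 874; 861 is not s-gonal.
s = 8: P(8, 17) = 833 and P(8, 18) = 936; 861 is not s-gonal.
s = 10: P(10, 15) = 855 and P(10, 16) = 976; 861 is not s-gonal.
s = 11: P(11, 14) = 833 and P(11, 15) = 960; 861 is not s-gonal.
Hits: s ∈ {6} → 1.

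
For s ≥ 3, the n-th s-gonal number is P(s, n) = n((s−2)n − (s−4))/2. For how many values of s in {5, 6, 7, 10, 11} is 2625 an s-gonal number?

1

s = 5: P(5, 42) = 2625. ✓
s = 6: P(6, 36) = 2556 and P(6, 37) = 2701; 2625 is not s-gonal.
s = 7: P(7, 32) = 2512 and P(7, 33) = 2673; 2625 is not s-gonal.
s = 10: P(10, 25) = 2425 and P(10, 26) = 2626; 2625 is not s-gonal.
s = 11: P(11, 24) = 2508 and P(11, 25) = 2725; 2625 is not s-gonal.
Hits: s ∈ {5} → 1.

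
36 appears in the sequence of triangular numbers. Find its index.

Set n(n+1)/2 = 36, giving n² + n − 72 = 0.
So n = (-1 + 17) / 2 = 16/2 = 8.

8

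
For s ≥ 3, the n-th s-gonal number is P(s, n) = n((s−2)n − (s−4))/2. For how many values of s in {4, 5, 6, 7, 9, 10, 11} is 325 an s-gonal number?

s = 4: P(4, 18) = 324 and P(4, 19) = 361; 325 is not s-gonal.
s = 5: P(5, 14) = 287 and P(5, 15) = 330; 325 is not s-gonal.
s = 6: P(6, 13) = 325. ✓
s = 7: P(7, 11) = 286 and P(7, 12) = 342; 325 is not s-gonal.
s = 9: P(9, 10) = 325. ✓
s = 10: P(10, 9) = 297 and P(10, 10) = 370; 325 is not s-gonal.
s = 11: P(11, 8) = 260 and P(11, 9) = 333; 325 is not s-gonal.
Hits: s ∈ {6, 9} → 2.

2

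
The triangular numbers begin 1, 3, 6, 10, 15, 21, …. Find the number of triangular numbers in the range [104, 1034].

The n-th triangular number is n(n+1)/2.
Smallest index with value ≥ 104: n = 14 (giving 105).
Largest index with value ≤ 1034: n = 44 (giving 990).
Indices 14 through 44: 31 terms.

31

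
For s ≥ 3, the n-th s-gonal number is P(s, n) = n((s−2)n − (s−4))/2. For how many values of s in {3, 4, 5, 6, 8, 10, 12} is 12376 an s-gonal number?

s = 3: P(3, 156) = 12246 and P(3, 157) = 12403; 12376 is not s-gonal.
s = 4: P(4, 111) = 12321 and P(4, 112) = 12544; 12376 is not s-gonal.
s = 5: P(5, 91) = 12376. ✓
s = 6: P(6, 78) = 12090 and P(6, 79) = 12403; 12376 is not s-gonal.
s = 8: P(8, 64) = 12160 and P(8, 65) = 12545; 12376 is not s-gonal.
s = 10: P(10, 56) = 12376. ✓
s = 12: P(12, 50) = 12300 and P(12, 51) = 12801; 12376 is not s-gonal.
Hits: s ∈ {5, 10} → 2.

2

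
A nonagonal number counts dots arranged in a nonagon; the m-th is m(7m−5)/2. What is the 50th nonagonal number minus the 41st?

2844

50·(7·50 − 5)/2 = 8625 and 41·(7·41 − 5)/2 = 5781.
Difference: 8625 − 5781 = 2844.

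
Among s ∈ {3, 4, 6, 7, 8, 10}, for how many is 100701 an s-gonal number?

s = 3: P(3, 448) = 100576 and P(3, 449) = 101025; 100701 is not s-gonal.
s = 4: P(4, 317) = 100489 and P(4, 318) = 101124; 100701 is not s-gonal.
s = 6: P(6, 224) = 100128 and P(6, 225) = 101025; 100701 is not s-gonal.
s = 7: P(7, 201) = 100701. ✓
s = 8: P(8, 183) = 100101 and P(8, 184) = 101200; 100701 is not s-gonal.
s = 10: P(10, 159) = 100647 and P(10, 160) = 101920; 100701 is not s-gonal.
Hits: s ∈ {7} → 1.

1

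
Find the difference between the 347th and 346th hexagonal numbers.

1385

Consecutive hexagonal numbers differ by 4n − 3: here 4·347 − 3 = 1385.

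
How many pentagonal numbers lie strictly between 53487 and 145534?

122

The n-th pentagonal number is n(3n−1)/2.
Smallest index with value > 53487: n = 190 (giving 54055).
Largest index with value < 145534: n = 311 (giving 144926).
Indices 190 through 311: 122 terms.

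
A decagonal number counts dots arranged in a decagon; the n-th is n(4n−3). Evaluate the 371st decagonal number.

549451

The 371st decagonal number is n(4n−3) with n = 371.
371·(4·371 − 3) = 371·1481 = 549451.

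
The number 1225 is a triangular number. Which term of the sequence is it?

Set n(n+1)/2 = 1225, giving n² + n − 2450 = 0.
So n = (-1 + 99) / 2 = 98/2 = 49.
Check: 49·50/2 = 1225. ✓

49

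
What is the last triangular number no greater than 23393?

Solve n(n+1)/2 ≤ 23393 for integer n.
n = 215 gives 23220 ≤ 23393, while n = 216 gives 23436 > 23393; so the answer is 23220.

23220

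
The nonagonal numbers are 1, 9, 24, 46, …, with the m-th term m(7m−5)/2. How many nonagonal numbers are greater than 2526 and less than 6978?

The n-th nonagonal number is n(7n−5)/2.
Smallest index with value > 2526: n = 28 (giving 2674).
Largest index with value < 6978: n = 45 (giving 6975).
Indices 28 through 45: 18 terms.

18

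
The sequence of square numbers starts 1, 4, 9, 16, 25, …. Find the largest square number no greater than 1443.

1369

Solve n² ≤ 1443 for integer n.
n = 37 gives 1369 ≤ 1443, while n = 38 gives 1444 > 1443; so the answer is 1369.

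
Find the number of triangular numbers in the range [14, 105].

10

The n-th triangular number is n(n+1)/2.
Smallest index with value ≥ 14: n = 5 (giving 15).
Largest index with value ≤ 105: n = 14 (giving 105).
Indices 5 through 14: 10 terms.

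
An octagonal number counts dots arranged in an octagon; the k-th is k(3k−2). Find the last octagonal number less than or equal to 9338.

9296

Solve n(3n−2) ≤ 9338 for integer n.
n = 56 gives 9296 ≤ 9338, while n = 57 gives 9633 > 9338; so the answer is 9296.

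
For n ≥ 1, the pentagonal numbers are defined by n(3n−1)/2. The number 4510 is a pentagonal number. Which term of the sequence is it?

Set n(3n−1)/2 = 4510, giving 3n² − n − 9020 = 0.
The discriminant is 1 + 24·4510 = 108241, and √108241 = 329.
So n = (1 + 329) / 6 = 330/6 = 55.

55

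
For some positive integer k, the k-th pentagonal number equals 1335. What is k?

30

Set n(3n−1)/2 = 1335, giving 3n² − n − 2670 = 0.
So n = (1 + 179) / 6 = 180/6 = 30.
Check: 30·(3·30 − 1)/2 = 1335. ✓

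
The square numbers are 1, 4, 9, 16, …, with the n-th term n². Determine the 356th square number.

126736

The 356th square number is n² with n = 356.
356² = 126736.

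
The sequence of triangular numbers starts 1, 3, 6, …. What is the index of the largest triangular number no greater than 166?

17

Solve n(n+1)/2 ≤ 166 for integer n.
n = 17 gives 153 ≤ 166, while n = 18 gives 171 > 166; so the answer is index 17.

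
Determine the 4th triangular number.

The 4th triangular number is n(n+1)/2 with n = 4.
4·5/2 = 20/2 = 10.

10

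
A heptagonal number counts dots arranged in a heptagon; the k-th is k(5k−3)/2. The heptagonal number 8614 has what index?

59

Set n(5n−3)/2 = 8614, giving 5n² − 3n − 17228 = 0.
So n = (3 + 587) / 10 = 590/10 = 59.
Check: 59·(5·59 − 3)/2 = 8614. ✓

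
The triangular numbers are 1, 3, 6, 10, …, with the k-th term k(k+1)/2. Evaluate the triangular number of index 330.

54615

330·331/2 = 109230/2 = 54615.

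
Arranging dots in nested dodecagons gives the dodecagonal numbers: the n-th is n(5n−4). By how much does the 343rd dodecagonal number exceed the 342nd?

Consecutive dodecagonal numbers differ by 10n − 9: here 10·343 − 9 = 3421.

3421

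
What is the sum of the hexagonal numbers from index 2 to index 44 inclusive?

57749

Σ i(2i−1) = 2Σi² − Σi over i = 2..44.
Σi = 990 − 1 = 989 and Σi² = 29370 − 1 = 29369.
2·29369 − 1·989 = 57749.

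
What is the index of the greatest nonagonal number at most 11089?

56

Solve n(7n−5)/2 ≤ 11089 for integer n.
n = 56 gives 10836 ≤ 11089, while n = 57 gives 11229 > 11089; so the answer is index 56.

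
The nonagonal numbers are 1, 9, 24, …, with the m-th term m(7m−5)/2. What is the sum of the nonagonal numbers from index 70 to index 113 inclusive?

1304094

Σ i(7i−5)/2 = (7Σi² − 5Σi) / 2 over i = 70..113.
Σi = 6441 − 2415 = 4026 and Σi² = 487369 − 111895 = 375474.
(7·375474 − 5·4026) / 2 = 2608188/2 = 1304094.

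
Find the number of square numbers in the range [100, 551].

14

The n-th square number is n².
Smallest index with value ≥ 100: n = 10 (giving 100).
Largest index with value ≤ 551: n = 23 (giving 529).
Indices 10 through 23: 14 terms.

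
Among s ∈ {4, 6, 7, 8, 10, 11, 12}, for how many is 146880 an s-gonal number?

1

s = 4: P(4, 383) = 146689 and P(4, 384) = 147456; 146880 is not s-gonal.
s = 6: P(6, 271) = 146611 and P(6, 272) = 147696; 146880 is not s-gonal.
s = 7: P(7, 242) = 146047 and P(7, 243) = 147258; 146880 is not s-gonal.
s = 8: P(8, 221) = 146081 and P(8, 222) = 147408; 146880 is not s-gonal.
s = 10: P(10, 192) = 146880. ✓
s = 11: P(11, 181) = 146791 and P(11, 182) = 148421; 146880 is not s-gonal.
s = 12: P(12, 171) = 145521 and P(12, 172) = 147232; 146880 is not s-gonal.
Hits: s ∈ {10} → 1.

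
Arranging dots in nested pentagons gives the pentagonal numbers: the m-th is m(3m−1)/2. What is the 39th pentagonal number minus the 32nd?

742

39·(3·39 − 1)/2 = 2262 and 32·(3·32 − 1)/2 = 1520.
Difference: 2262 − 1520 = 742.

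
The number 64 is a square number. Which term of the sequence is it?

We need n² = 64, so n = √64 = 8.

8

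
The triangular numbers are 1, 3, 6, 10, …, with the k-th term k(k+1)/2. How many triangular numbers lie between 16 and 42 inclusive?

3

The n-th triangular number is n(n+1)/2.
Smallest index with value ≥ 16: n = 6 (giving 21).
Largest index with value ≤ 42: n = 8 (giving 36).
Indices 6 through 8: 3 terms.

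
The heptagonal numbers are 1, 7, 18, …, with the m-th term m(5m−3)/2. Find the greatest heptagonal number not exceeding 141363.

Solve n(5n−3)/2 ≤ 141363 for integer n.
n = 238 gives 141253 ≤ 141363, while n = 239 gives 142444 > 141363; so the answer is 141253.

141253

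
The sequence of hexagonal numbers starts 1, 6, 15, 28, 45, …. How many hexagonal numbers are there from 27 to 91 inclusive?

The n-th hexagonal number is n(2n−1).
Smallest index with value ≥ 27: n = 4 (giving 28).
Largest index with value ≤ 91: n = 7 (giving 91).
Indices 4 through 7: 4 terms.

4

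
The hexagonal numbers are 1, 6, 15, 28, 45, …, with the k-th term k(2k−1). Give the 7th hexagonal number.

The 7th hexagonal number is n(2n−1) with n = 7.
7·(2·7 − 1) = 7·13 = 91.

91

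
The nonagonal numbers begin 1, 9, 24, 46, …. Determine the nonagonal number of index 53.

9699

53·(7·53 − 5)/2 = 53·366/2 = 53·183 = 9699.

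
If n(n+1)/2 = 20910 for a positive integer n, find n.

Set n(n+1)/2 = 20910, giving n² + n − 41820 = 0.
The discriminant is 1 + 8·20910 = 167281, and √167281 = 409.
So n = (-1 + 409) / 2 = 408/2 = 204.
Check: 204·205/2 = 20910. ✓

204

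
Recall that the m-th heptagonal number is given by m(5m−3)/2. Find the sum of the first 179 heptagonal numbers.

Σ i(5i−3)/2 = (5Σi² − 3Σi) / 2 over i = 1..179.
Σi = 16110 and Σi² = 1927830.
(5·1927830 − 3·16110) / 2 = 9590820/2 = 4795410.

4795410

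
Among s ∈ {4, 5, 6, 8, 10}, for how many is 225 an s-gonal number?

2

s = 4: P(4, 15) = 225. ✓
s = 5: P(5, 12) = 210 and P(5, 13) = 247; 225 is not s-gonal.
s = 6: P(6, 10) = 190 and P(6, 11) = 231; 225 is not s-gonal.
s = 8: P(8, 9) = 225. ✓
s = 10: P(10, 7) = 175 and P(10, 8) = 232; 225 is not s-gonal.
Hits: s ∈ {4, 8} → 2.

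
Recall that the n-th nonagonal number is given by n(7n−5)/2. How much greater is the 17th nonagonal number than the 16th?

Consecutive nonagonal numbers differ by 7n − 6: here 7·17 − 6 = 113.

113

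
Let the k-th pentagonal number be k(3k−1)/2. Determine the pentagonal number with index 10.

The 10th pentagonal number is n(3n−1)/2 with n = 10.
10·(3·10 − 1)/2 = 10·29/2 = 145.

145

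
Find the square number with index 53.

2809

The 53rd square number is n² with n = 53.
53² = 2809.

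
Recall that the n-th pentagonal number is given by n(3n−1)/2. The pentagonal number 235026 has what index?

396

Set n(3n−1)/2 = 235026, giving 3n² − n − 470052 = 0.
So n = (1 + 2375) / 6 = 2376/6 = 396.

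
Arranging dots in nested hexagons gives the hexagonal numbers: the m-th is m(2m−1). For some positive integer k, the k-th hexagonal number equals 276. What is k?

12

Set n(2n−1) = 276, giving 2n² − n − 276 = 0.
The discriminant is 1 + 8·276 = 2209, and √2209 = 47.
So n = (1 + 47) / 4 = 48/4 = 12.
Check: 12·(2·12 − 1) = 276. ✓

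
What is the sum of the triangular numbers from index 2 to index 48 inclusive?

Σ i(i+1)/2 = (Σi² + Σi) / 2 over i = 2..48.
Σi = 1176 − 1 = 1175 and Σi² = 38024 − 1 = 38023.
(1·38023 + 1·1175) / 2 = 39198/2 = 19599.

19599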